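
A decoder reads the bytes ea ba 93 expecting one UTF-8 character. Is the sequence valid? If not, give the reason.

valid

Leading byte 0xEA = 11101010 → 3-byte form.
Continuation bytes 0xBA=10111010, 0x93=10010011 all match 10xxxxxx.
Decoded value 0xAE93 is ≥ 0x800 (shortest form) and not a surrogate.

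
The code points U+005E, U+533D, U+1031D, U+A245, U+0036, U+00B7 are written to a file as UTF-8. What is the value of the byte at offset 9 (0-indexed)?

U+005E → 1-byte form 5E at offsets 0–0.
U+533D → 3-byte form E5 8C BD at offsets 1–3.
U+1031D → 4-byte form F0 90 8C 9D at offsets 4–7.
U+A245 → 3-byte form EA 89 85 at offsets 8–10.
Offset 9 falls in char 4's range; it's byte 2 of EA 89 85 = 0x89.

0x89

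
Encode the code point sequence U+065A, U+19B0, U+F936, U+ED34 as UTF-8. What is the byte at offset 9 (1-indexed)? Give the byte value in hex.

0xEE

1-indexed offset 9 is 0-indexed offset 8.
U+065A → 2-byte form D9 9A at offsets 0–1.
U+19B0 → 3-byte form E1 A6 B0 at offsets 2–4.
U+F936 → 3-byte form EF A4 B6 at offsets 5–7.
U+ED34 → 3-byte form EE B4 B4 at offsets 8–10.
Offset 8 falls in char 4's range; it's byte 1 of EE B4 B4 = 0xEE.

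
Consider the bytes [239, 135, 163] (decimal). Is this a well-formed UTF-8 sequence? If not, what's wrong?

Leading byte 0xEF = 11101111 → 3-byte form.
Continuation bytes 0x87=10000111, 0xA3=10100011 all match 10xxxxxx.
Decoded value 0xF1E3 is ≥ 0x800 (shortest form) and not a surrogate.

valid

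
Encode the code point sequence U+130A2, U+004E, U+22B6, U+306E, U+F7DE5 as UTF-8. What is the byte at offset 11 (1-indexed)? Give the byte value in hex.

1-indexed offset 11 is 0-indexed offset 10.
U+130A2 → 4-byte form F0 93 82 A2 at offsets 0–3.
U+004E → 1-byte form 4E at offsets 4–4.
U+22B6 → 3-byte form E2 8A B6 at offsets 5–7.
U+306E → 3-byte form E3 81 AE at offsets 8–10.
Offset 10 falls in char 4's range; it's byte 3 of E3 81 AE = 0xAE.

0xAE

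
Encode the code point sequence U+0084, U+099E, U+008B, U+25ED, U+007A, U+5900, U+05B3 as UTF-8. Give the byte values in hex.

C2 84 E0 A6 9E C2 8B E2 97 AD 7A E5 A4 80 D6 B3

U+0084: 2-byte form → C2 84.
U+099E: 3-byte form → E0 A6 9E.
U+008B: 2-byte form → C2 8B.
U+25ED: 3-byte form → E2 97 AD.
U+007A: 1-byte form → 7A.
U+5900: 3-byte form → E5 A4 80.
U+05B3: 2-byte form → D6 B3.
Concatenated (16 bytes): C2 84 E0 A6 9E C2 8B E2 97 AD 7A E5 A4 80 D6 B3.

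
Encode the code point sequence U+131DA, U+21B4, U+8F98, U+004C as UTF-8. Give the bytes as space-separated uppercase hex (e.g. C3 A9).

F0 93 87 9A E2 86 B4 E8 BE 98 4C

U+131DA: 4-byte form → F0 93 87 9A.
U+21B4: 3-byte form → E2 86 B4.
U+8F98: 3-byte form → E8 BE 98.
U+004C: 1-byte form → 4C.
Concatenated (11 bytes): F0 93 87 9A E2 86 B4 E8 BE 98 4C.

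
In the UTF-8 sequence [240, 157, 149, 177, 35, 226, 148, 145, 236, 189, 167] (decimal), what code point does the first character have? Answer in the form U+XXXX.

U+1D571

Offset 0: leading byte 0xF0 = 11110000 → 4-byte char #1 = F0 9D 95 B1.
Leading byte 0xF0 = 11110000 matches 11110xxx → 4-byte sequence.
Byte 1: 0xF0 = 11110000, payload 000 (3 bits).
Byte 2: 0x9D = 10011101 (10xxxxxx ✓), payload 011101.
Byte 3: 0x95 = 10010101 (10xxxxxx ✓), payload 010101.
Byte 4: 0xB1 = 10110001 (10xxxxxx ✓), payload 110001.
Concatenate: 000011101010101110001 = 0x1D571 (21 bits → U+1D571).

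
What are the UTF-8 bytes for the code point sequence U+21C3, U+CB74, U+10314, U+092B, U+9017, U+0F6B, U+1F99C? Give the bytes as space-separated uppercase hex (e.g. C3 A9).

U+21C3: 3-byte form → E2 87 83.
U+CB74: 3-byte form → EC AD B4.
U+10314: 4-byte form → F0 90 8C 94.
U+092B: 3-byte form → E0 A4 AB.
U+9017: 3-byte form → E9 80 97.
U+0F6B: 3-byte form → E0 BD AB.
U+1F99C: 4-byte form → F0 9F A6 9C.
Concatenated (23 bytes): E2 87 83 EC AD B4 F0 90 8C 94 E0 A4 AB E9 80 97 E0 BD AB F0 9F A6 9C.

E2 87 83 EC AD B4 F0 90 8C 94 E0 A4 AB E9 80 97 E0 BD AB F0 9F A6 9C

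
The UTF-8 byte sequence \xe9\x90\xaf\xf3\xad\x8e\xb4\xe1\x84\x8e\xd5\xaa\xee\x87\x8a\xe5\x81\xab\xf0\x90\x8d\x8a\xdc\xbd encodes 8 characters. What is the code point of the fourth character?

Offset 0: leading byte 0xE9 = 11101001 → 3-byte char #1 = E9 90 AF.
Offset 3: leading byte 0xF3 = 11110011 → 4-byte char #2 = F3 AD 8E B4.
Offset 7: leading byte 0xE1 = 11100001 → 3-byte char #3 = E1 84 8E.
Offset 10: leading byte 0xD5 = 11010101 → 2-byte char #4 = D5 AA.
Leading byte 0xD5 = 11010101 matches 110xxxxx → 2-byte sequence.
Byte 1: 0xD5 = 11010101, payload 10101 (5 bits).
Byte 2: 0xAA = 10101010 (10xxxxxx ✓), payload 101010.
Concatenate: 10101101010 = 0x56A (11 bits → U+056A).

U+056A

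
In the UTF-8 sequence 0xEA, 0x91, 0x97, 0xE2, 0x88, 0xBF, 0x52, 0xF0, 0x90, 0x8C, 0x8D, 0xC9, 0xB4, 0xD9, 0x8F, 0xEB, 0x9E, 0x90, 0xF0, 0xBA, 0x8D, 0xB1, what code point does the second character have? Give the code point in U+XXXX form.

U+223F

Offset 0: leading byte 0xEA = 11101010 → 3-byte char #1 = EA 91 97.
Offset 3: leading byte 0xE2 = 11100010 → 3-byte char #2 = E2 88 BF.
Leading byte 0xE2 = 11100010 matches 1110xxxx → 3-byte sequence.
Byte 1: 0xE2 = 11100010, payload 0010 (4 bits).
Byte 2: 0x88 = 10001000 (10xxxxxx ✓), payload 001000.
Byte 3: 0xBF = 10111111 (10xxxxxx ✓), payload 111111.
Concatenate: 0010001000111111 = 0x223F (16 bits → U+223F).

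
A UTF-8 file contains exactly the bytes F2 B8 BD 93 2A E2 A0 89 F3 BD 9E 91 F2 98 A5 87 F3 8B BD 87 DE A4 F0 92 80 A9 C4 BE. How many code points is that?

9

Byte at offset 0: 0xF2 = 11110010 → 4-byte char (#1). Advance 4.
Byte at offset 4: 0x2A = 00101010 → 1-byte char (#2). Advance 1.
Byte at offset 5: 0xE2 = 11100010 → 3-byte char (#3). Advance 3.
Byte at offset 8: 0xF3 = 11110011 → 4-byte char (#4). Advance 4.
Byte at offset 12: 0xF2 = 11110010 → 4-byte char (#5). Advance 4.
Byte at offset 16: 0xF3 = 11110011 → 4-byte char (#6). Advance 4.
Byte at offset 20: 0xDE = 11011110 → 2-byte char (#7). Advance 2.
Byte at offset 22: 0xF0 = 11110000 → 4-byte char (#8). Advance 4.
Byte at offset 26: 0xC4 = 11000100 → 2-byte char (#9). Advance 2.
Reached end at offset 28 after 9 code points.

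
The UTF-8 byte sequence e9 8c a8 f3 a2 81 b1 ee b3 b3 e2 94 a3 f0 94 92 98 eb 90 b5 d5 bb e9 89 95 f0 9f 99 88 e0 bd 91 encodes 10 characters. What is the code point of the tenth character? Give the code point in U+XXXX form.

U+0F51

Offset 0: leading byte 0xE9 = 11101001 → 3-byte char #1 = E9 8C A8.
Offset 3: leading byte 0xF3 = 11110011 → 4-byte char #2 = F3 A2 81 B1.
Offset 7: leading byte 0xEE = 11101110 → 3-byte char #3 = EE B3 B3.
Offset 10: leading byte 0xE2 = 11100010 → 3-byte char #4 = E2 94 A3.
Offset 13: leading byte 0xF0 = 11110000 → 4-byte char #5 = F0 94 92 98.
Offset 17: leading byte 0xEB = 11101011 → 3-byte char #6 = EB 90 B5.
Offset 20: leading byte 0xD5 = 11010101 → 2-byte char #7 = D5 BB.
Offset 22: leading byte 0xE9 = 11101001 → 3-byte char #8 = E9 89 95.
Offset 25: leading byte 0xF0 = 11110000 → 4-byte char #9 = F0 9F 99 88.
Offset 29: leading byte 0xE0 = 11100000 → 3-byte char #10 = E0 BD 91.
Leading byte 0xE0 = 11100000 matches 1110xxxx → 3-byte sequence.
Byte 1: 0xE0 = 11100000, payload 0000 (4 bits).
Byte 2: 0xBD = 10111101 (10xxxxxx ✓), payload 111101.
Byte 3: 0x91 = 10010001 (10xxxxxx ✓), payload 010001.
Concatenate: 0000111101010001 = 0xF51 (16 bits → U+0F51).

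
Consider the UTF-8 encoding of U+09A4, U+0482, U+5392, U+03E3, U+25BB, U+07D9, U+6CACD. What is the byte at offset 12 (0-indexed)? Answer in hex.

U+09A4 → 3-byte form E0 A6 A4 at offsets 0–2.
U+0482 → 2-byte form D2 82 at offsets 3–4.
U+5392 → 3-byte form E5 8E 92 at offsets 5–7.
U+03E3 → 2-byte form CF A3 at offsets 8–9.
U+25BB → 3-byte form E2 96 BB at offsets 10–12.
Offset 12 falls in char 5's range; it's byte 3 of E2 96 BB = 0xBB.

0xBB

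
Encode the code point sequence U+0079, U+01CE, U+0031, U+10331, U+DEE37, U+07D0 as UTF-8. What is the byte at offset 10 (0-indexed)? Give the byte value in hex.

0xB8

U+0079 → 1-byte form 79 at offsets 0–0.
U+01CE → 2-byte form C7 8E at offsets 1–2.
U+0031 → 1-byte form 31 at offsets 3–3.
U+10331 → 4-byte form F0 90 8C B1 at offsets 4–7.
U+DEE37 → 4-byte form F3 9E B8 B7 at offsets 8–11.
Offset 10 falls in char 5's range; it's byte 3 of F3 9E B8 B7 = 0xB8.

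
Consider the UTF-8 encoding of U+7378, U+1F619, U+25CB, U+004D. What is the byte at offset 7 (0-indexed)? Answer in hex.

0xE2

U+7378 → 3-byte form E7 8D B8 at offsets 0–2.
U+1F619 → 4-byte form F0 9F 98 99 at offsets 3–6.
U+25CB → 3-byte form E2 97 8B at offsets 7–9.
Offset 7 falls in char 3's range; it's byte 1 of E2 97 8B = 0xE2.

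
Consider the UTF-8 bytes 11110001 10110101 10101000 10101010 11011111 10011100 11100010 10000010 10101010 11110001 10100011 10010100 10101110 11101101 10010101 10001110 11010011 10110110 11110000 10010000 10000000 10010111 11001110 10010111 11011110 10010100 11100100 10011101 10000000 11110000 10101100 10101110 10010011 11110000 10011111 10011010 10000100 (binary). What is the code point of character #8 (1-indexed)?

Offset 0: leading byte 0xF1 = 11110001 → 4-byte char #1 = F1 B5 A8 AA.
Offset 4: leading byte 0xDF = 11011111 → 2-byte char #2 = DF 9C.
Offset 6: leading byte 0xE2 = 11100010 → 3-byte char #3 = E2 82 AA.
Offset 9: leading byte 0xF1 = 11110001 → 4-byte char #4 = F1 A3 94 AE.
Offset 13: leading byte 0xED = 11101101 → 3-byte char #5 = ED 95 8E.
Offset 16: leading byte 0xD3 = 11010011 → 2-byte char #6 = D3 B6.
Offset 18: leading byte 0xF0 = 11110000 → 4-byte char #7 = F0 90 80 97.
Offset 22: leading byte 0xCE = 11001110 → 2-byte char #8 = CE 97.
Leading byte 0xCE = 11001110 matches 110xxxxx → 2-byte sequence.
Byte 1: 0xCE = 11001110, payload 01110 (5 bits).
Byte 2: 0x97 = 10010111 (10xxxxxx ✓), payload 010111.
Concatenate: 01110010111 = 0x397 (11 bits → U+0397).

U+0397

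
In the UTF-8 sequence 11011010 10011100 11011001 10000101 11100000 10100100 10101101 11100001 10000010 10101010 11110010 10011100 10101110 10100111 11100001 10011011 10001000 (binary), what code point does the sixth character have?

Offset 0: leading byte 0xDA = 11011010 → 2-byte char #1 = DA 9C.
Offset 2: leading byte 0xD9 = 11011001 → 2-byte char #2 = D9 85.
Offset 4: leading byte 0xE0 = 11100000 → 3-byte char #3 = E0 A4 AD.
Offset 7: leading byte 0xE1 = 11100001 → 3-byte char #4 = E1 82 AA.
Offset 10: leading byte 0xF2 = 11110010 → 4-byte char #5 = F2 9C AE A7.
Offset 14: leading byte 0xE1 = 11100001 → 3-byte char #6 = E1 9B 88.
Leading byte 0xE1 = 11100001 matches 1110xxxx → 3-byte sequence.
Byte 1: 0xE1 = 11100001, payload 0001 (4 bits).
Byte 2: 0x9B = 10011011 (10xxxxxx ✓), payload 011011.
Byte 3: 0x88 = 10001000 (10xxxxxx ✓), payload 001000.
Concatenate: 0001011011001000 = 0x16C8 (16 bits → U+16C8).

U+16C8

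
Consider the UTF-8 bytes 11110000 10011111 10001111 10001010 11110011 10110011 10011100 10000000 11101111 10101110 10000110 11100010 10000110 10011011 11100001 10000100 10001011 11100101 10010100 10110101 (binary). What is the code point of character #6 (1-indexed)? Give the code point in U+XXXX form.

Offset 0: leading byte 0xF0 = 11110000 → 4-byte char #1 = F0 9F 8F 8A.
Offset 4: leading byte 0xF3 = 11110011 → 4-byte char #2 = F3 B3 9C 80.
Offset 8: leading byte 0xEF = 11101111 → 3-byte char #3 = EF AE 86.
Offset 11: leading byte 0xE2 = 11100010 → 3-byte char #4 = E2 86 9B.
Offset 14: leading byte 0xE1 = 11100001 → 3-byte char #5 = E1 84 8B.
Offset 17: leading byte 0xE5 = 11100101 → 3-byte char #6 = E5 94 B5.
Leading byte 0xE5 = 11100101 matches 1110xxxx → 3-byte sequence.
Byte 1: 0xE5 = 11100101, payload 0101 (4 bits).
Byte 2: 0x94 = 10010100 (10xxxxxx ✓), payload 010100.
Byte 3: 0xB5 = 10110101 (10xxxxxx ✓), payload 110101.
Concatenate: 0101010100110101 = 0x5535 (16 bits → U+5535).

U+5535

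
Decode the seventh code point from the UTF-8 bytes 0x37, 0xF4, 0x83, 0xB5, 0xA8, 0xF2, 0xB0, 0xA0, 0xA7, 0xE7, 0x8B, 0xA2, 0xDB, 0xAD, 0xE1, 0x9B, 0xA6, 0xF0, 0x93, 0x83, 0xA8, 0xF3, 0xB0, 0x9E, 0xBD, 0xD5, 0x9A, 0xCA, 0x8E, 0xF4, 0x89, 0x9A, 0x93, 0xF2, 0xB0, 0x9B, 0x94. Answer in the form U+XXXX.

Offset 0: leading byte 0x37 = 00110111 → 1-byte char #1 = 37.
Offset 1: leading byte 0xF4 = 11110100 → 4-byte char #2 = F4 83 B5 A8.
Offset 5: leading byte 0xF2 = 11110010 → 4-byte char #3 = F2 B0 A0 A7.
Offset 9: leading byte 0xE7 = 11100111 → 3-byte char #4 = E7 8B A2.
Offset 12: leading byte 0xDB = 11011011 → 2-byte char #5 = DB AD.
Offset 14: leading byte 0xE1 = 11100001 → 3-byte char #6 = E1 9B A6.
Offset 17: leading byte 0xF0 = 11110000 → 4-byte char #7 = F0 93 83 A8.
Leading byte 0xF0 = 11110000 matches 11110xxx → 4-byte sequence.
Byte 1: 0xF0 = 11110000, payload 000 (3 bits).
Byte 2: 0x93 = 10010011 (10xxxxxx ✓), payload 010011.
Byte 3: 0x83 = 10000011 (10xxxxxx ✓), payload 000011.
Byte 4: 0xA8 = 10101000 (10xxxxxx ✓), payload 101000.
Concatenate: 000010011000011101000 = 0x130E8 (21 bits → U+130E8).

U+130E8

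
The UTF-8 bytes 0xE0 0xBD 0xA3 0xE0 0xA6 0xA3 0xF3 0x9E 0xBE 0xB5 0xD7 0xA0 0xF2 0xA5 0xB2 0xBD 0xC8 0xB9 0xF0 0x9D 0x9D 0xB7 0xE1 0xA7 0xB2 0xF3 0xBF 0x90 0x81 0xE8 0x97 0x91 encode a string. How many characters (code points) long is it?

Byte at offset 0: 0xE0 = 11100000 → 3-byte char (#1). Advance 3.
Byte at offset 3: 0xE0 = 11100000 → 3-byte char (#2). Advance 3.
Byte at offset 6: 0xF3 = 11110011 → 4-byte char (#3). Advance 4.
Byte at offset 10: 0xD7 = 11010111 → 2-byte char (#4). Advance 2.
Byte at offset 12: 0xF2 = 11110010 → 4-byte char (#5). Advance 4.
Byte at offset 16: 0xC8 = 11001000 → 2-byte char (#6). Advance 2.
Byte at offset 18: 0xF0 = 11110000 → 4-byte char (#7). Advance 4.
Byte at offset 22: 0xE1 = 11100001 → 3-byte char (#8). Advance 3.
Byte at offset 25: 0xF3 = 11110011 → 4-byte char (#9). Advance 4.
Byte at offset 29: 0xE8 = 11101000 → 3-byte char (#10). Advance 3.
Reached end at offset 32 after 10 code points.

10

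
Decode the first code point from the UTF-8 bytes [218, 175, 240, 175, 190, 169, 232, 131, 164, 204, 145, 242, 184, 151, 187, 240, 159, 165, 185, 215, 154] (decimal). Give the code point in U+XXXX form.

Offset 0: leading byte 0xDA = 11011010 → 2-byte char #1 = DA AF.
Leading byte 0xDA = 11011010 matches 110xxxxx → 2-byte sequence.
Byte 1: 0xDA = 11011010, payload 11010 (5 bits).
Byte 2: 0xAF = 10101111 (10xxxxxx ✓), payload 101111.
Concatenate: 11010101111 = 0x6AF (11 bits → U+06AF).

U+06AF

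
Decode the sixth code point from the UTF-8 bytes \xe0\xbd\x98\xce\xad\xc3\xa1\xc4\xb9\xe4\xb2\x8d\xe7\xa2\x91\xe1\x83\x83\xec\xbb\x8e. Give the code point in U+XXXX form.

Offset 0: leading byte 0xE0 = 11100000 → 3-byte char #1 = E0 BD 98.
Offset 3: leading byte 0xCE = 11001110 → 2-byte char #2 = CE AD.
Offset 5: leading byte 0xC3 = 11000011 → 2-byte char #3 = C3 A1.
Offset 7: leading byte 0xC4 = 11000100 → 2-byte char #4 = C4 B9.
Offset 9: leading byte 0xE4 = 11100100 → 3-byte char #5 = E4 B2 8D.
Offset 12: leading byte 0xE7 = 11100111 → 3-byte char #6 = E7 A2 91.
Leading byte 0xE7 = 11100111 matches 1110xxxx → 3-byte sequence.
Byte 1: 0xE7 = 11100111, payload 0111 (4 bits).
Byte 2: 0xA2 = 10100010 (10xxxxxx ✓), payload 100010.
Byte 3: 0x91 = 10010001 (10xxxxxx ✓), payload 010001.
Concatenate: 0111100010010001 = 0x7891 (16 bits → U+7891).

U+7891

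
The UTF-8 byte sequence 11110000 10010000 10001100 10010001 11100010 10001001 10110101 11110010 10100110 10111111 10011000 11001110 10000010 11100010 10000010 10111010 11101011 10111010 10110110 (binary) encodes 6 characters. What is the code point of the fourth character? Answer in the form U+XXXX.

Offset 0: leading byte 0xF0 = 11110000 → 4-byte char #1 = F0 90 8C 91.
Offset 4: leading byte 0xE2 = 11100010 → 3-byte char #2 = E2 89 B5.
Offset 7: leading byte 0xF2 = 11110010 → 4-byte char #3 = F2 A6 BF 98.
Offset 11: leading byte 0xCE = 11001110 → 2-byte char #4 = CE 82.
Leading byte 0xCE = 11001110 matches 110xxxxx → 2-byte sequence.
Byte 1: 0xCE = 11001110, payload 01110 (5 bits).
Byte 2: 0x82 = 10000010 (10xxxxxx ✓), payload 000010.
Concatenate: 01110000010 = 0x382 (11 bits → U+0382).

U+0382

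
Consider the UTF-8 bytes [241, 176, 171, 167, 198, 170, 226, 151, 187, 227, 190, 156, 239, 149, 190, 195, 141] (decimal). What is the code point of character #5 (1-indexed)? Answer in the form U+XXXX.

Offset 0: leading byte 0xF1 = 11110001 → 4-byte char #1 = F1 B0 AB A7.
Offset 4: leading byte 0xC6 = 11000110 → 2-byte char #2 = C6 AA.
Offset 6: leading byte 0xE2 = 11100010 → 3-byte char #3 = E2 97 BB.
Offset 9: leading byte 0xE3 = 11100011 → 3-byte char #4 = E3 BE 9C.
Offset 12: leading byte 0xEF = 11101111 → 3-byte char #5 = EF 95 BE.
Leading byte 0xEF = 11101111 matches 1110xxxx → 3-byte sequence.
Byte 1: 0xEF = 11101111, payload 1111 (4 bits).
Byte 2: 0x95 = 10010101 (10xxxxxx ✓), payload 010101.
Byte 3: 0xBE = 10111110 (10xxxxxx ✓), payload 111110.
Concatenate: 1111010101111110 = 0xF57E (16 bits → U+F57E).

U+F57E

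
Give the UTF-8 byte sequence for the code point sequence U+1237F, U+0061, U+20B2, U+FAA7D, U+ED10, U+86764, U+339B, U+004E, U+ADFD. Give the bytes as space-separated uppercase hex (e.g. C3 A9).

U+1237F: 4-byte form → F0 92 8D BF.
U+0061: 1-byte form → 61.
U+20B2: 3-byte form → E2 82 B2.
U+FAA7D: 4-byte form → F3 BA A9 BD.
U+ED10: 3-byte form → EE B4 90.
U+86764: 4-byte form → F2 86 9D A4.
U+339B: 3-byte form → E3 8E 9B.
U+004E: 1-byte form → 4E.
U+ADFD: 3-byte form → EA B7 BD.
Concatenated (26 bytes): F0 92 8D BF 61 E2 82 B2 F3 BA A9 BD EE B4 90 F2 86 9D A4 E3 8E 9B 4E EA B7 BD.

F0 92 8D BF 61 E2 82 B2 F3 BA A9 BD EE B4 90 F2 86 9D A4 E3 8E 9B 4E EA B7 BD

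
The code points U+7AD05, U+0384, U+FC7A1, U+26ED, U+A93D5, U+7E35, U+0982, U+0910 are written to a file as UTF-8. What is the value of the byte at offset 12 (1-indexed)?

0x9B

1-indexed offset 12 is 0-indexed offset 11.
U+7AD05 → 4-byte form F1 BA B4 85 at offsets 0–3.
U+0384 → 2-byte form CE 84 at offsets 4–5.
U+FC7A1 → 4-byte form F3 BC 9E A1 at offsets 6–9.
U+26ED → 3-byte form E2 9B AD at offsets 10–12.
Offset 11 falls in char 4's range; it's byte 2 of E2 9B AD = 0x9B.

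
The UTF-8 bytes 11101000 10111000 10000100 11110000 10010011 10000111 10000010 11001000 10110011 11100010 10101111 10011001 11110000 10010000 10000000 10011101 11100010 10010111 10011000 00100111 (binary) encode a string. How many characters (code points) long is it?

Byte at offset 0: 0xE8 = 11101000 → 3-byte char (#1). Advance 3.
Byte at offset 3: 0xF0 = 11110000 → 4-byte char (#2). Advance 4.
Byte at offset 7: 0xC8 = 11001000 → 2-byte char (#3). Advance 2.
Byte at offset 9: 0xE2 = 11100010 → 3-byte char (#4). Advance 3.
Byte at offset 12: 0xF0 = 11110000 → 4-byte char (#5). Advance 4.
Byte at offset 16: 0xE2 = 11100010 → 3-byte char (#6). Advance 3.
Byte at offset 19: 0x27 = 00100111 → 1-byte char (#7). Advance 1.
Reached end at offset 20 after 7 code points.

7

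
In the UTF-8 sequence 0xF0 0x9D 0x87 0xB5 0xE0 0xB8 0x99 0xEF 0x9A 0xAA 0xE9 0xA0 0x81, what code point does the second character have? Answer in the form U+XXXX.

Offset 0: leading byte 0xF0 = 11110000 → 4-byte char #1 = F0 9D 87 B5.
Offset 4: leading byte 0xE0 = 11100000 → 3-byte char #2 = E0 B8 99.
Leading byte 0xE0 = 11100000 matches 1110xxxx → 3-byte sequence.
Byte 1: 0xE0 = 11100000, payload 0000 (4 bits).
Byte 2: 0xB8 = 10111000 (10xxxxxx ✓), payload 111000.
Byte 3: 0x99 = 10011001 (10xxxxxx ✓), payload 011001.
Concatenate: 0000111000011001 = 0xE19 (16 bits → U+0E19).

U+0E19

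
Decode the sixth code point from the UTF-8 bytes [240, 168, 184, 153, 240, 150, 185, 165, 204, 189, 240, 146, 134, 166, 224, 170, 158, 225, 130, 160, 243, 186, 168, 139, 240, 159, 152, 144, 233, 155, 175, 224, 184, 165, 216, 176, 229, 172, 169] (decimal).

Offset 0: leading byte 0xF0 = 11110000 → 4-byte char #1 = F0 A8 B8 99.
Offset 4: leading byte 0xF0 = 11110000 → 4-byte char #2 = F0 96 B9 A5.
Offset 8: leading byte 0xCC = 11001100 → 2-byte char #3 = CC BD.
Offset 10: leading byte 0xF0 = 11110000 → 4-byte char #4 = F0 92 86 A6.
Offset 14: leading byte 0xE0 = 11100000 → 3-byte char #5 = E0 AA 9E.
Offset 17: leading byte 0xE1 = 11100001 → 3-byte char #6 = E1 82 A0.
Leading byte 0xE1 = 11100001 matches 1110xxxx → 3-byte sequence.
Byte 1: 0xE1 = 11100001, payload 0001 (4 bits).
Byte 2: 0x82 = 10000010 (10xxxxxx ✓), payload 000010.
Byte 3: 0xA0 = 10100000 (10xxxxxx ✓), payload 100000.
Concatenate: 0001000010100000 = 0x10A0 (16 bits → U+10A0).

U+10A0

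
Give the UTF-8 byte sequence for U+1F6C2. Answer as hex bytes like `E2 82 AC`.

U+1F6C2 = 0x1F6C2 = 128706 decimal. In range U+10000–U+10FFFF → 4-byte form: 11110xxx 10xxxxxx 10xxxxxx 10xxxxxx.
Binary (21 bits): 000011111011011000010.
Split 3+6+6+6: 000 | 011111 | 011011 | 000010.
Byte 1: 11110000 = 0xF0.
Byte 2: 10011111 = 0x9F.
Byte 3: 10011011 = 0x9B.
Byte 4: 10000010 = 0x82.

F0 9F 9B 82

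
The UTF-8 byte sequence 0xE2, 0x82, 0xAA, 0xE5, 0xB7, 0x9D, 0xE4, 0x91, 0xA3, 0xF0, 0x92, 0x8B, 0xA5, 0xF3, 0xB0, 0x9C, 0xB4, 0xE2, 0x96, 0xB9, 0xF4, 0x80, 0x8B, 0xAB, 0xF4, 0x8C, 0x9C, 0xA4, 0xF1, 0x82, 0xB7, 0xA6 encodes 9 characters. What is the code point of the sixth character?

U+25B9

Offset 0: leading byte 0xE2 = 11100010 → 3-byte char #1 = E2 82 AA.
Offset 3: leading byte 0xE5 = 11100101 → 3-byte char #2 = E5 B7 9D.
Offset 6: leading byte 0xE4 = 11100100 → 3-byte char #3 = E4 91 A3.
Offset 9: leading byte 0xF0 = 11110000 → 4-byte char #4 = F0 92 8B A5.
Offset 13: leading byte 0xF3 = 11110011 → 4-byte char #5 = F3 B0 9C B4.
Offset 17: leading byte 0xE2 = 11100010 → 3-byte char #6 = E2 96 B9.
Leading byte 0xE2 = 11100010 matches 1110xxxx → 3-byte sequence.
Byte 1: 0xE2 = 11100010, payload 0010 (4 bits).
Byte 2: 0x96 = 10010110 (10xxxxxx ✓), payload 010110.
Byte 3: 0xB9 = 10111001 (10xxxxxx ✓), payload 111001.
Concatenate: 0010010110111001 = 0x25B9 (16 bits → U+25B9).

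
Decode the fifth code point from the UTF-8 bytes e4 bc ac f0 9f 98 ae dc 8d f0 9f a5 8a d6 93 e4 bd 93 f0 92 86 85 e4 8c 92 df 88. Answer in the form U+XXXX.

U+0593

Offset 0: leading byte 0xE4 = 11100100 → 3-byte char #1 = E4 BC AC.
Offset 3: leading byte 0xF0 = 11110000 → 4-byte char #2 = F0 9F 98 AE.
Offset 7: leading byte 0xDC = 11011100 → 2-byte char #3 = DC 8D.
Offset 9: leading byte 0xF0 = 11110000 → 4-byte char #4 = F0 9F A5 8A.
Offset 13: leading byte 0xD6 = 11010110 → 2-byte char #5 = D6 93.
Leading byte 0xD6 = 11010110 matches 110xxxxx → 2-byte sequence.
Byte 1: 0xD6 = 11010110, payload 10110 (5 bits).
Byte 2: 0x93 = 10010011 (10xxxxxx ✓), payload 010011.
Concatenate: 10110010011 = 0x593 (11 bits → U+0593).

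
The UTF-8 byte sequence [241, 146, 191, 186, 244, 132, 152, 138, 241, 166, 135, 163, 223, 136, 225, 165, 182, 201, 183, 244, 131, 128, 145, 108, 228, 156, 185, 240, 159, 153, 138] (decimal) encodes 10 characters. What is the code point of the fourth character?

U+07C8

Offset 0: leading byte 0xF1 = 11110001 → 4-byte char #1 = F1 92 BF BA.
Offset 4: leading byte 0xF4 = 11110100 → 4-byte char #2 = F4 84 98 8A.
Offset 8: leading byte 0xF1 = 11110001 → 4-byte char #3 = F1 A6 87 A3.
Offset 12: leading byte 0xDF = 11011111 → 2-byte char #4 = DF 88.
Leading byte 0xDF = 11011111 matches 110xxxxx → 2-byte sequence.
Byte 1: 0xDF = 11011111, payload 11111 (5 bits).
Byte 2: 0x88 = 10001000 (10xxxxxx ✓), payload 001000.
Concatenate: 11111001000 = 0x7C8 (11 bits → U+07C8).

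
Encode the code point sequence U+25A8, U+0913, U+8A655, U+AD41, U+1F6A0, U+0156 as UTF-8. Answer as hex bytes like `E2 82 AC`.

U+25A8: 3-byte form → E2 96 A8.
U+0913: 3-byte form → E0 A4 93.
U+8A655: 4-byte form → F2 8A 99 95.
U+AD41: 3-byte form → EA B5 81.
U+1F6A0: 4-byte form → F0 9F 9A A0.
U+0156: 2-byte form → C5 96.
Concatenated (19 bytes): E2 96 A8 E0 A4 93 F2 8A 99 95 EA B5 81 F0 9F 9A A0 C5 96.

E2 96 A8 E0 A4 93 F2 8A 99 95 EA B5 81 F0 9F 9A A0 C5 96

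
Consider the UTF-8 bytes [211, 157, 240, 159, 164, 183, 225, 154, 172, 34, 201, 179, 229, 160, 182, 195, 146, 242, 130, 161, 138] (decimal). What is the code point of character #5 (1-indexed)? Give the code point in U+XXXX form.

Offset 0: leading byte 0xD3 = 11010011 → 2-byte char #1 = D3 9D.
Offset 2: leading byte 0xF0 = 11110000 → 4-byte char #2 = F0 9F A4 B7.
Offset 6: leading byte 0xE1 = 11100001 → 3-byte char #3 = E1 9A AC.
Offset 9: leading byte 0x22 = 00100010 → 1-byte char #4 = 22.
Offset 10: leading byte 0xC9 = 11001001 → 2-byte char #5 = C9 B3.
Leading byte 0xC9 = 11001001 matches 110xxxxx → 2-byte sequence.
Byte 1: 0xC9 = 11001001, payload 01001 (5 bits).
Byte 2: 0xB3 = 10110011 (10xxxxxx ✓), payload 110011.
Concatenate: 01001110011 = 0x273 (11 bits → U+0273).

U+0273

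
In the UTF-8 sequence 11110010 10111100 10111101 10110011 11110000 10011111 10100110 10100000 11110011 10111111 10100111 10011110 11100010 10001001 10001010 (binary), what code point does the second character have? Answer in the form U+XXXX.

Offset 0: leading byte 0xF2 = 11110010 → 4-byte char #1 = F2 BC BD B3.
Offset 4: leading byte 0xF0 = 11110000 → 4-byte char #2 = F0 9F A6 A0.
Leading byte 0xF0 = 11110000 matches 11110xxx → 4-byte sequence.
Byte 1: 0xF0 = 11110000, payload 000 (3 bits).
Byte 2: 0x9F = 10011111 (10xxxxxx ✓), payload 011111.
Byte 3: 0xA6 = 10100110 (10xxxxxx ✓), payload 100110.
Byte 4: 0xA0 = 10100000 (10xxxxxx ✓), payload 100000.
Concatenate: 000011111100110100000 = 0x1F9A0 (21 bits → U+1F9A0).

U+1F9A0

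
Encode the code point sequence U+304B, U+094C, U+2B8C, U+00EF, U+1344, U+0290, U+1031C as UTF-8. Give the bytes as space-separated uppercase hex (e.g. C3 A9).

U+304B: 3-byte form → E3 81 8B.
U+094C: 3-byte form → E0 A5 8C.
U+2B8C: 3-byte form → E2 AE 8C.
U+00EF: 2-byte form → C3 AF.
U+1344: 3-byte form → E1 8D 84.
U+0290: 2-byte form → CA 90.
U+1031C: 4-byte form → F0 90 8C 9C.
Concatenated (20 bytes): E3 81 8B E0 A5 8C E2 AE 8C C3 AF E1 8D 84 CA 90 F0 90 8C 9C.

E3 81 8B E0 A5 8C E2 AE 8C C3 AF E1 8D 84 CA 90 F0 90 8C 9C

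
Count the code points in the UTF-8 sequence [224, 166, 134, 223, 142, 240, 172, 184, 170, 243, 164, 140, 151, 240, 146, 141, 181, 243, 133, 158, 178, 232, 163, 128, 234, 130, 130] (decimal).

8

Byte at offset 0: 0xE0 = 11100000 → 3-byte char (#1). Advance 3.
Byte at offset 3: 0xDF = 11011111 → 2-byte char (#2). Advance 2.
Byte at offset 5: 0xF0 = 11110000 → 4-byte char (#3). Advance 4.
Byte at offset 9: 0xF3 = 11110011 → 4-byte char (#4). Advance 4.
Byte at offset 13: 0xF0 = 11110000 → 4-byte char (#5). Advance 4.
Byte at offset 17: 0xF3 = 11110011 → 4-byte char (#6). Advance 4.
Byte at offset 21: 0xE8 = 11101000 → 3-byte char (#7). Advance 3.
Byte at offset 24: 0xEA = 11101010 → 3-byte char (#8). Advance 3.
Reached end at offset 27 after 8 code points.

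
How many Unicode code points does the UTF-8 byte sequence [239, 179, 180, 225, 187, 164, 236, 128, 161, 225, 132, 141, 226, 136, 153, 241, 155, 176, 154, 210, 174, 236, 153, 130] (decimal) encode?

Byte at offset 0: 0xEF = 11101111 → 3-byte char (#1). Advance 3.
Byte at offset 3: 0xE1 = 11100001 → 3-byte char (#2). Advance 3.
Byte at offset 6: 0xEC = 11101100 → 3-byte char (#3). Advance 3.
Byte at offset 9: 0xE1 = 11100001 → 3-byte char (#4). Advance 3.
Byte at offset 12: 0xE2 = 11100010 → 3-byte char (#5). Advance 3.
Byte at offset 15: 0xF1 = 11110001 → 4-byte char (#6). Advance 4.
Byte at offset 19: 0xD2 = 11010010 → 2-byte char (#7). Advance 2.
Byte at offset 21: 0xEC = 11101100 → 3-byte char (#8). Advance 3.
Reached end at offset 24 after 8 code points.

8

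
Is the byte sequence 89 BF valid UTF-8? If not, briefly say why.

Byte 0x89 = 10001001 has the form 10xxxxxx — a continuation byte — but there is no preceding leading byte.

invalid (continuation byte with no leading byte)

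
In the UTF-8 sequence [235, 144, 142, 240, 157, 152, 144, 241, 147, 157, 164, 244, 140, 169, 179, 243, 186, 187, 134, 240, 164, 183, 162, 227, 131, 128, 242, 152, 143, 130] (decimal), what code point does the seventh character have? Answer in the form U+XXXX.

U+30C0

Offset 0: leading byte 0xEB = 11101011 → 3-byte char #1 = EB 90 8E.
Offset 3: leading byte 0xF0 = 11110000 → 4-byte char #2 = F0 9D 98 90.
Offset 7: leading byte 0xF1 = 11110001 → 4-byte char #3 = F1 93 9D A4.
Offset 11: leading byte 0xF4 = 11110100 → 4-byte char #4 = F4 8C A9 B3.
Offset 15: leading byte 0xF3 = 11110011 → 4-byte char #5 = F3 BA BB 86.
Offset 19: leading byte 0xF0 = 11110000 → 4-byte char #6 = F0 A4 B7 A2.
Offset 23: leading byte 0xE3 = 11100011 → 3-byte char #7 = E3 83 80.
Leading byte 0xE3 = 11100011 matches 1110xxxx → 3-byte sequence.
Byte 1: 0xE3 = 11100011, payload 0011 (4 bits).
Byte 2: 0x83 = 10000011 (10xxxxxx ✓), payload 000011.
Byte 3: 0x80 = 10000000 (10xxxxxx ✓), payload 000000.
Concatenate: 0011000011000000 = 0x30C0 (16 bits → U+30C0).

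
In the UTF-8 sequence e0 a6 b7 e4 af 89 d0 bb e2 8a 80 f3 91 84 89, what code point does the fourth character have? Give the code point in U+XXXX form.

U+2280

Offset 0: leading byte 0xE0 = 11100000 → 3-byte char #1 = E0 A6 B7.
Offset 3: leading byte 0xE4 = 11100100 → 3-byte char #2 = E4 AF 89.
Offset 6: leading byte 0xD0 = 11010000 → 2-byte char #3 = D0 BB.
Offset 8: leading byte 0xE2 = 11100010 → 3-byte char #4 = E2 8A 80.
Leading byte 0xE2 = 11100010 matches 1110xxxx → 3-byte sequence.
Byte 1: 0xE2 = 11100010, payload 0010 (4 bits).
Byte 2: 0x8A = 10001010 (10xxxxxx ✓), payload 001010.
Byte 3: 0x80 = 10000000 (10xxxxxx ✓), payload 000000.
Concatenate: 0010001010000000 = 0x2280 (16 bits → U+2280).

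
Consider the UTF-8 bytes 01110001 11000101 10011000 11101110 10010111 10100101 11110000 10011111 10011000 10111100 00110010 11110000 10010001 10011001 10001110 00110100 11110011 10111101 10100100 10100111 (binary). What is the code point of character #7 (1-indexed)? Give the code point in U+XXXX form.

U+0034

Offset 0: leading byte 0x71 = 01110001 → 1-byte char #1 = 71.
Offset 1: leading byte 0xC5 = 11000101 → 2-byte char #2 = C5 98.
Offset 3: leading byte 0xEE = 11101110 → 3-byte char #3 = EE 97 A5.
Offset 6: leading byte 0xF0 = 11110000 → 4-byte char #4 = F0 9F 98 BC.
Offset 10: leading byte 0x32 = 00110010 → 1-byte char #5 = 32.
Offset 11: leading byte 0xF0 = 11110000 → 4-byte char #6 = F0 91 99 8E.
Offset 15: leading byte 0x34 = 00110100 → 1-byte char #7 = 34.
Leading byte 0x34 = 00110100 matches 0xxxxxxx → 1-byte sequence.
Byte 1: 0x34 = 00110100, payload 0110100 (7 bits).
Concatenate: 0110100 = 0x34 (7 bits → U+0034).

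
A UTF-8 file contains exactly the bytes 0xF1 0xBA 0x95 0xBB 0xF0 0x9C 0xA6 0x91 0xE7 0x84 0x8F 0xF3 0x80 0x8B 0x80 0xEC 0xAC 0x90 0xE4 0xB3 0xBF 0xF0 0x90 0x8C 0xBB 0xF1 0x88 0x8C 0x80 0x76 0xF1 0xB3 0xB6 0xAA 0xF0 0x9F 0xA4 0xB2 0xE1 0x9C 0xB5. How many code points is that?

Byte at offset 0: 0xF1 = 11110001 → 4-byte char (#1). Advance 4.
Byte at offset 4: 0xF0 = 11110000 → 4-byte char (#2). Advance 4.
Byte at offset 8: 0xE7 = 11100111 → 3-byte char (#3). Advance 3.
Byte at offset 11: 0xF3 = 11110011 → 4-byte char (#4). Advance 4.
Byte at offset 15: 0xEC = 11101100 → 3-byte char (#5). Advance 3.
Byte at offset 18: 0xE4 = 11100100 → 3-byte char (#6). Advance 3.
Byte at offset 21: 0xF0 = 11110000 → 4-byte char (#7). Advance 4.
Byte at offset 25: 0xF1 = 11110001 → 4-byte char (#8). Advance 4.
Byte at offset 29: 0x76 = 01110110 → 1-byte char (#9). Advance 1.
Byte at offset 30: 0xF1 = 11110001 → 4-byte char (#10). Advance 4.
Byte at offset 34: 0xF0 = 11110000 → 4-byte char (#11). Advance 4.
Byte at offset 38: 0xE1 = 11100001 → 3-byte char (#12). Advance 3.
Reached end at offset 41 after 12 code points.

12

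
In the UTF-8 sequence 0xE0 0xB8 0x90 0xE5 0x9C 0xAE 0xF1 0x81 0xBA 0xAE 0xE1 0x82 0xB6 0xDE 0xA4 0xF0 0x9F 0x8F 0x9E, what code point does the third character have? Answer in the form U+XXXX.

Offset 0: leading byte 0xE0 = 11100000 → 3-byte char #1 = E0 B8 90.
Offset 3: leading byte 0xE5 = 11100101 → 3-byte char #2 = E5 9C AE.
Offset 6: leading byte 0xF1 = 11110001 → 4-byte char #3 = F1 81 BA AE.
Leading byte 0xF1 = 11110001 matches 11110xxx → 4-byte sequence.
Byte 1: 0xF1 = 11110001, payload 001 (3 bits).
Byte 2: 0x81 = 10000001 (10xxxxxx ✓), payload 000001.
Byte 3: 0xBA = 10111010 (10xxxxxx ✓), payload 111010.
Byte 4: 0xAE = 10101110 (10xxxxxx ✓), payload 101110.
Concatenate: 001000001111010101110 = 0x41EAE (21 bits → U+41EAE).

U+41EAE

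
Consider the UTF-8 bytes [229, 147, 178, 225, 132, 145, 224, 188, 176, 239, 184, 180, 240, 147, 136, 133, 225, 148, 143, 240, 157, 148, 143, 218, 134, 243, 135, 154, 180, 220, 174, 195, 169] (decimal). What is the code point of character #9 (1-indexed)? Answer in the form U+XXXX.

U+C76B4

Offset 0: leading byte 0xE5 = 11100101 → 3-byte char #1 = E5 93 B2.
Offset 3: leading byte 0xE1 = 11100001 → 3-byte char #2 = E1 84 91.
Offset 6: leading byte 0xE0 = 11100000 → 3-byte char #3 = E0 BC B0.
Offset 9: leading byte 0xEF = 11101111 → 3-byte char #4 = EF B8 B4.
Offset 12: leading byte 0xF0 = 11110000 → 4-byte char #5 = F0 93 88 85.
Offset 16: leading byte 0xE1 = 11100001 → 3-byte char #6 = E1 94 8F.
Offset 19: leading byte 0xF0 = 11110000 → 4-byte char #7 = F0 9D 94 8F.
Offset 23: leading byte 0xDA = 11011010 → 2-byte char #8 = DA 86.
Offset 25: leading byte 0xF3 = 11110011 → 4-byte char #9 = F3 87 9A B4.
Leading byte 0xF3 = 11110011 matches 11110xxx → 4-byte sequence.
Byte 1: 0xF3 = 11110011, payload 011 (3 bits).
Byte 2: 0x87 = 10000111 (10xxxxxx ✓), payload 000111.
Byte 3: 0x9A = 10011010 (10xxxxxx ✓), payload 011010.
Byte 4: 0xB4 = 10110100 (10xxxxxx ✓), payload 110100.
Concatenate: 011000111011010110100 = 0xC76B4 (21 bits → U+C76B4).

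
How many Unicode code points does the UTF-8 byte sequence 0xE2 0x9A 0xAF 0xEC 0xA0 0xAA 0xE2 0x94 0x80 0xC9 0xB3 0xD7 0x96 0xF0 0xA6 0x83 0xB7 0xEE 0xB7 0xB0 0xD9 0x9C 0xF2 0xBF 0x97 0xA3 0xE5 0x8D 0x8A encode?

Byte at offset 0: 0xE2 = 11100010 → 3-byte char (#1). Advance 3.
Byte at offset 3: 0xEC = 11101100 → 3-byte char (#2). Advance 3.
Byte at offset 6: 0xE2 = 11100010 → 3-byte char (#3). Advance 3.
Byte at offset 9: 0xC9 = 11001001 → 2-byte char (#4). Advance 2.
Byte at offset 11: 0xD7 = 11010111 → 2-byte char (#5). Advance 2.
Byte at offset 13: 0xF0 = 11110000 → 4-byte char (#6). Advance 4.
Byte at offset 17: 0xEE = 11101110 → 3-byte char (#7). Advance 3.
Byte at offset 20: 0xD9 = 11011001 → 2-byte char (#8). Advance 2.
Byte at offset 22: 0xF2 = 11110010 → 4-byte char (#9). Advance 4.
Byte at offset 26: 0xE5 = 11100101 → 3-byte char (#10). Advance 3.
Reached end at offset 29 after 10 code points.

10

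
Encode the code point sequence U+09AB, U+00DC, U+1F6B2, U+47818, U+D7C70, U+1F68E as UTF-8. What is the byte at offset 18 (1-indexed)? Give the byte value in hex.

0xF0

1-indexed offset 18 is 0-indexed offset 17.
U+09AB → 3-byte form E0 A6 AB at offsets 0–2.
U+00DC → 2-byte form C3 9C at offsets 3–4.
U+1F6B2 → 4-byte form F0 9F 9A B2 at offsets 5–8.
U+47818 → 4-byte form F1 87 A0 98 at offsets 9–12.
U+D7C70 → 4-byte form F3 97 B1 B0 at offsets 13–16.
U+1F68E → 4-byte form F0 9F 9A 8E at offsets 17–20.
Offset 17 falls in char 6's range; it's byte 1 of F0 9F 9A 8E = 0xF0.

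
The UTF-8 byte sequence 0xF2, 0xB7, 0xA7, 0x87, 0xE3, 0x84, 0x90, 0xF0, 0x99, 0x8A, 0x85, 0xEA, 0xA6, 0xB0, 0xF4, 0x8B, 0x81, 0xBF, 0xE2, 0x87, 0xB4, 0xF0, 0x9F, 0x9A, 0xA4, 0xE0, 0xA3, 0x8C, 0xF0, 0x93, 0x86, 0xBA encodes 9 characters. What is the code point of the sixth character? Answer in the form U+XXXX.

Offset 0: leading byte 0xF2 = 11110010 → 4-byte char #1 = F2 B7 A7 87.
Offset 4: leading byte 0xE3 = 11100011 → 3-byte char #2 = E3 84 90.
Offset 7: leading byte 0xF0 = 11110000 → 4-byte char #3 = F0 99 8A 85.
Offset 11: leading byte 0xEA = 11101010 → 3-byte char #4 = EA A6 B0.
Offset 14: leading byte 0xF4 = 11110100 → 4-byte char #5 = F4 8B 81 BF.
Offset 18: leading byte 0xE2 = 11100010 → 3-byte char #6 = E2 87 B4.
Leading byte 0xE2 = 11100010 matches 1110xxxx → 3-byte sequence.
Byte 1: 0xE2 = 11100010, payload 0010 (4 bits).
Byte 2: 0x87 = 10000111 (10xxxxxx ✓), payload 000111.
Byte 3: 0xB4 = 10110100 (10xxxxxx ✓), payload 110100.
Concatenate: 0010000111110100 = 0x21F4 (16 bits → U+21F4).

U+21F4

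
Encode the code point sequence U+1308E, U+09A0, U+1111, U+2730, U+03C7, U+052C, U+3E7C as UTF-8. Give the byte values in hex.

F0 93 82 8E E0 A6 A0 E1 84 91 E2 9C B0 CF 87 D4 AC E3 B9 BC

U+1308E: 4-byte form → F0 93 82 8E.
U+09A0: 3-byte form → E0 A6 A0.
U+1111: 3-byte form → E1 84 91.
U+2730: 3-byte form → E2 9C B0.
U+03C7: 2-byte form → CF 87.
U+052C: 2-byte form → D4 AC.
U+3E7C: 3-byte form → E3 B9 BC.
Concatenated (20 bytes): F0 93 82 8E E0 A6 A0 E1 84 91 E2 9C B0 CF 87 D4 AC E3 B9 BC.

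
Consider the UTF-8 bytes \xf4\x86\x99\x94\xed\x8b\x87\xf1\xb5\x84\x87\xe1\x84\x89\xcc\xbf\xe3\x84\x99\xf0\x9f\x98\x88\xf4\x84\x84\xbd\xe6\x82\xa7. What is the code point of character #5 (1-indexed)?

U+033F

Offset 0: leading byte 0xF4 = 11110100 → 4-byte char #1 = F4 86 99 94.
Offset 4: leading byte 0xED = 11101101 → 3-byte char #2 = ED 8B 87.
Offset 7: leading byte 0xF1 = 11110001 → 4-byte char #3 = F1 B5 84 87.
Offset 11: leading byte 0xE1 = 11100001 → 3-byte char #4 = E1 84 89.
Offset 14: leading byte 0xCC = 11001100 → 2-byte char #5 = CC BF.
Leading byte 0xCC = 11001100 matches 110xxxxx → 2-byte sequence.
Byte 1: 0xCC = 11001100, payload 01100 (5 bits).
Byte 2: 0xBF = 10111111 (10xxxxxx ✓), payload 111111.
Concatenate: 01100111111 = 0x33F (11 bits → U+033F).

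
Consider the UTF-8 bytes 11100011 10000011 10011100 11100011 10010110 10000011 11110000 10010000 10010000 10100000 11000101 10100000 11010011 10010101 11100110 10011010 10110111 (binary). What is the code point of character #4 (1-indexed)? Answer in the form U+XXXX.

U+0160

Offset 0: leading byte 0xE3 = 11100011 → 3-byte char #1 = E3 83 9C.
Offset 3: leading byte 0xE3 = 11100011 → 3-byte char #2 = E3 96 83.
Offset 6: leading byte 0xF0 = 11110000 → 4-byte char #3 = F0 90 90 A0.
Offset 10: leading byte 0xC5 = 11000101 → 2-byte char #4 = C5 A0.
Leading byte 0xC5 = 11000101 matches 110xxxxx → 2-byte sequence.
Byte 1: 0xC5 = 11000101, payload 00101 (5 bits).
Byte 2: 0xA0 = 10100000 (10xxxxxx ✓), payload 100000.
Concatenate: 00101100000 = 0x160 (11 bits → U+0160).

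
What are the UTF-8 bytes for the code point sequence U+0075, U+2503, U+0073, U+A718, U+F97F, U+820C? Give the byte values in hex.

75 E2 94 83 73 EA 9C 98 EF A5 BF E8 88 8C

U+0075: 1-byte form → 75.
U+2503: 3-byte form → E2 94 83.
U+0073: 1-byte form → 73.
U+A718: 3-byte form → EA 9C 98.
U+F97F: 3-byte form → EF A5 BF.
U+820C: 3-byte form → E8 88 8C.
Concatenated (14 bytes): 75 E2 94 83 73 EA 9C 98 EF A5 BF E8 88 8C.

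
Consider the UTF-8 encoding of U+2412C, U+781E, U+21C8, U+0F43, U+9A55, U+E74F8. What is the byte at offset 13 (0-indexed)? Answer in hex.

U+2412C → 4-byte form F0 A4 84 AC at offsets 0–3.
U+781E → 3-byte form E7 A0 9E at offsets 4–6.
U+21C8 → 3-byte form E2 87 88 at offsets 7–9.
U+0F43 → 3-byte form E0 BD 83 at offsets 10–12.
U+9A55 → 3-byte form E9 A9 95 at offsets 13–15.
Offset 13 falls in char 5's range; it's byte 1 of E9 A9 95 = 0xE9.

0xE9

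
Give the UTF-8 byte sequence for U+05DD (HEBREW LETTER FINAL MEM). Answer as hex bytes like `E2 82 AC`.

D7 9D

U+05DD = 0x5DD = 1501 decimal. In range U+0080–U+07FF → 2-byte form: 110xxxxx 10xxxxxx.
Binary (11 bits): 10111011101.
Split 5+6: 10111 | 011101.
Byte 1: 11010111 = 0xD7.
Byte 2: 10011101 = 0x9D.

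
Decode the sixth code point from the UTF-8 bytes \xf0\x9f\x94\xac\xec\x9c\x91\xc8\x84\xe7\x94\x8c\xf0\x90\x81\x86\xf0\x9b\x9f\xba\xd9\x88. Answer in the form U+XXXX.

U+1B7FA

Offset 0: leading byte 0xF0 = 11110000 → 4-byte char #1 = F0 9F 94 AC.
Offset 4: leading byte 0xEC = 11101100 → 3-byte char #2 = EC 9C 91.
Offset 7: leading byte 0xC8 = 11001000 → 2-byte char #3 = C8 84.
Offset 9: leading byte 0xE7 = 11100111 → 3-byte char #4 = E7 94 8C.
Offset 12: leading byte 0xF0 = 11110000 → 4-byte char #5 = F0 90 81 86.
Offset 16: leading byte 0xF0 = 11110000 → 4-byte char #6 = F0 9B 9F BA.
Leading byte 0xF0 = 11110000 matches 11110xxx → 4-byte sequence.
Byte 1: 0xF0 = 11110000, payload 000 (3 bits).
Byte 2: 0x9B = 10011011 (10xxxxxx ✓), payload 011011.
Byte 3: 0x9F = 10011111 (10xxxxxx ✓), payload 011111.
Byte 4: 0xBA = 10111010 (10xxxxxx ✓), payload 111010.
Concatenate: 000011011011111111010 = 0x1B7FA (21 bits → U+1B7FA).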